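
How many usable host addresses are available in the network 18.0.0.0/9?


Host bits = 32 - 9 = 23
Total addresses = 2^23 = 8388608
Usable = total - 2 (network and broadcast)
Usable hosts: 8388606


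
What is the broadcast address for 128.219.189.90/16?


Network: 128.219.0.0/16
Host bits = 16
Set all host bits to 1:
Broadcast: 128.219.255.255


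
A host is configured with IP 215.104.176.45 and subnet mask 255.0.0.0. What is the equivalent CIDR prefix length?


Binary: 11111111.00000000.00000000.00000000
Count leading 1s
Prefix: /8


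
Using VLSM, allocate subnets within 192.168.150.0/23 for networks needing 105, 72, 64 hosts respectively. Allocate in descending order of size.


105 hosts -> /25 (126 usable): 192.168.150.0/25
72 hosts -> /25 (126 usable): 192.168.150.128/25
64 hosts -> /25 (126 usable): 192.168.151.0/25
Allocation: 192.168.150.0/25 (105 hosts, 126 usable); 192.168.150.128/25 (72 hosts, 126 usable); 192.168.151.0/25 (64 hosts, 126 usable)


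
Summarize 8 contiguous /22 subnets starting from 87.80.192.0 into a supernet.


Original prefix: /22
Number of subnets: 8 = 2^3
New prefix = 22 - 3 = 19
Supernet: 87.80.192.0/19


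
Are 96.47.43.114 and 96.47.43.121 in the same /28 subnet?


Mask: 255.255.255.240
96.47.43.114 AND mask = 96.47.43.112
96.47.43.121 AND mask = 96.47.43.112
Yes, same subnet (96.47.43.112)


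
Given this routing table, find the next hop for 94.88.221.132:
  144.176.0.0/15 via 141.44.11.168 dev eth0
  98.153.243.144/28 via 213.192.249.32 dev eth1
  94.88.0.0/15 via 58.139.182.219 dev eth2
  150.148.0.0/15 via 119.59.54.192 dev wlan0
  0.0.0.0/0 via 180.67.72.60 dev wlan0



Longest prefix match for 94.88.221.132:
  /15 144.176.0.0: no
  /28 98.153.243.144: no
  /15 94.88.0.0: MATCH
  /15 150.148.0.0: no
  /0 0.0.0.0: MATCH
Selected: next-hop 58.139.182.219 via eth2 (matched /15)


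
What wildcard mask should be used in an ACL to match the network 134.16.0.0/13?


Subnet mask: 255.248.0.0
Wildcard = 255.255.255.255 - subnet mask
255 - 255 = 0
255 - 248 = 7
255 - 0 = 255
255 - 0 = 255
Wildcard: 0.7.255.255


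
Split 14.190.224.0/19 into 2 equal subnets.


New prefix = 19 + 1 = 20
Each subnet has 4096 addresses
  14.190.224.0/20
  14.190.240.0/20
Subnets: 14.190.224.0/20, 14.190.240.0/20


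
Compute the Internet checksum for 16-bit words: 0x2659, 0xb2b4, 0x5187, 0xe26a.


Sum all words (with carry folding):
+ 0x2659 = 0x2659
+ 0xb2b4 = 0xd90d
+ 0x5187 = 0x2a95
+ 0xe26a = 0x0d00
One's complement: ~0x0d00
Checksum = 0xf2ff


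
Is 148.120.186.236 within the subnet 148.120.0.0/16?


Subnet network: 148.120.0.0
Test IP AND mask: 148.120.0.0
Yes, 148.120.186.236 is in 148.120.0.0/16


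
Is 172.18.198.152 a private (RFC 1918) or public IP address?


RFC 1918 private ranges:
  10.0.0.0/8 (10.0.0.0 - 10.255.255.255)
  172.16.0.0/12 (172.16.0.0 - 172.31.255.255)
  192.168.0.0/16 (192.168.0.0 - 192.168.255.255)
Private (in 172.16.0.0/12)


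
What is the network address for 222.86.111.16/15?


IP:   11011110.01010110.01101111.00010000
Mask: 11111111.11111110.00000000.00000000
AND operation:
Net:  11011110.01010110.00000000.00000000
Network: 222.86.0.0/15


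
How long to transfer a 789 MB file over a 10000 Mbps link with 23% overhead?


Effective throughput = 10000 * (1 - 23/100) = 7700 Mbps
File size in Mb = 789 * 8 = 6312 Mb
Time = 6312 / 7700
Time = 0.8197 seconds


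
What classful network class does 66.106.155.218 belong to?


First octet: 66
Binary: 01000010
0xxxxxxx -> Class A (1-126)
Class A, default mask 255.0.0.0 (/8)


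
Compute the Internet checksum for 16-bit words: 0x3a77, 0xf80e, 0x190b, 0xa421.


Sum all words (with carry folding):
+ 0x3a77 = 0x3a77
+ 0xf80e = 0x3286
+ 0x190b = 0x4b91
+ 0xa421 = 0xefb2
One's complement: ~0xefb2
Checksum = 0x104d


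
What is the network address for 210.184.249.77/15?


IP:   11010010.10111000.11111001.01001101
Mask: 11111111.11111110.00000000.00000000
AND operation:
Net:  11010010.10111000.00000000.00000000
Network: 210.184.0.0/15


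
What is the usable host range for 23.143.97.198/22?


Network: 23.143.96.0
Broadcast: 23.143.99.255
First usable = network + 1
Last usable = broadcast - 1
Range: 23.143.96.1 to 23.143.99.254


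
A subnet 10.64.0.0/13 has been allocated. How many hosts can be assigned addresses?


Host bits = 32 - 13 = 19
Total addresses = 2^19 = 524288
Usable = total - 2 (network and broadcast)
Usable hosts: 524286


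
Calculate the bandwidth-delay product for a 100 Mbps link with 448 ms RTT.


BDP = bandwidth * RTT
= 100 Mbps * 448 ms
= 100 * 1e6 * 448 / 1000 bits
= 44800000 bits
= 5600000 bytes
= 5468.75 KB
BDP = 44800000 bits (5600000 bytes)


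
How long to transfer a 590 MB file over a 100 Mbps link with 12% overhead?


Effective throughput = 100 * (1 - 12/100) = 88 Mbps
File size in Mb = 590 * 8 = 4720 Mb
Time = 4720 / 88
Time = 53.6364 seconds


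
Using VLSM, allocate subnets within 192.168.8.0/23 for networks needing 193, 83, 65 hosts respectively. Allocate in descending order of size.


193 hosts -> /24 (254 usable): 192.168.8.0/24
83 hosts -> /25 (126 usable): 192.168.9.0/25
65 hosts -> /25 (126 usable): 192.168.9.128/25
Allocation: 192.168.8.0/24 (193 hosts, 254 usable); 192.168.9.0/25 (83 hosts, 126 usable); 192.168.9.128/25 (65 hosts, 126 usable)


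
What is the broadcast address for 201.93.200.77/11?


Network: 201.64.0.0/11
Host bits = 21
Set all host bits to 1:
Broadcast: 201.95.255.255


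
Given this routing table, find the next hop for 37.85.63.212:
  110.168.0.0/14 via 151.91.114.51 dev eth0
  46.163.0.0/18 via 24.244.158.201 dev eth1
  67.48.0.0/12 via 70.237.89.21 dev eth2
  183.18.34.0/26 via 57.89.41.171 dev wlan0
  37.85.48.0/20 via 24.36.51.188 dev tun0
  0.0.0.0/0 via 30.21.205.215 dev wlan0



Longest prefix match for 37.85.63.212:
  /14 110.168.0.0: no
  /18 46.163.0.0: no
  /12 67.48.0.0: no
  /26 183.18.34.0: no
  /20 37.85.48.0: MATCH
  /0 0.0.0.0: MATCH
Selected: next-hop 24.36.51.188 via tun0 (matched /20)


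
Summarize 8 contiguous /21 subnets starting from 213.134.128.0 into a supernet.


Original prefix: /21
Number of subnets: 8 = 2^3
New prefix = 21 - 3 = 18
Supernet: 213.134.128.0/18


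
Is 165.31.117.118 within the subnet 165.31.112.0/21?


Subnet network: 165.31.112.0
Test IP AND mask: 165.31.112.0
Yes, 165.31.117.118 is in 165.31.112.0/21


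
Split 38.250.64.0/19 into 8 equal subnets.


New prefix = 19 + 3 = 22
Each subnet has 1024 addresses
  38.250.64.0/22
  38.250.68.0/22
  38.250.72.0/22
  38.250.76.0/22
  38.250.80.0/22
  38.250.84.0/22
  38.250.88.0/22
  38.250.92.0/22
Subnets: 38.250.64.0/22, 38.250.68.0/22, 38.250.72.0/22, 38.250.76.0/22, 38.250.80.0/22, 38.250.84.0/22, 38.250.88.0/22, 38.250.92.0/22


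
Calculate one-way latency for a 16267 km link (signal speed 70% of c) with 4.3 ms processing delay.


Speed = 0.7 * 3e5 km/s = 210000 km/s
Propagation delay = 16267 / 210000 = 0.0775 s = 77.4619 ms
Processing delay = 4.3 ms
Total one-way latency = 81.7619 ms


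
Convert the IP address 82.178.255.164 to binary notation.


82 = 01010010
178 = 10110010
255 = 11111111
164 = 10100100
Binary: 01010010.10110010.11111111.10100100


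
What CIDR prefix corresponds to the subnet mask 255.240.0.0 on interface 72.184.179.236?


Binary: 11111111.11110000.00000000.00000000
Count leading 1s
Prefix: /12


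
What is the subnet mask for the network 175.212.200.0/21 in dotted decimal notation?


/21 means 21 network bits, 11 host bits
Binary: 11111111111111111111100000000000
Mask: 255.255.248.0


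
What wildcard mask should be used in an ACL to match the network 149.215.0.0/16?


Subnet mask: 255.255.0.0
Wildcard = 255.255.255.255 - subnet mask
255 - 255 = 0
255 - 255 = 0
255 - 0 = 255
255 - 0 = 255
Wildcard: 0.0.255.255


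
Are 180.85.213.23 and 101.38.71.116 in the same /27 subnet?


Mask: 255.255.255.224
180.85.213.23 AND mask = 180.85.213.0
101.38.71.116 AND mask = 101.38.71.96
No, different subnets (180.85.213.0 vs 101.38.71.96)


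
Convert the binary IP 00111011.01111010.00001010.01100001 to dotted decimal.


00111011 = 59
01111010 = 122
00001010 = 10
01100001 = 97
IP: 59.122.10.97


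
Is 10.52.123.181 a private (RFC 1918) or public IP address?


RFC 1918 private ranges:
  10.0.0.0/8 (10.0.0.0 - 10.255.255.255)
  172.16.0.0/12 (172.16.0.0 - 172.31.255.255)
  192.168.0.0/16 (192.168.0.0 - 192.168.255.255)
Private (in 10.0.0.0/8)


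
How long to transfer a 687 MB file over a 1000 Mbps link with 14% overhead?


Effective throughput = 1000 * (1 - 14/100) = 860 Mbps
File size in Mb = 687 * 8 = 5496 Mb
Time = 5496 / 860
Time = 6.3907 seconds


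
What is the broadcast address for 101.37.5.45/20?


Network: 101.37.0.0/20
Host bits = 12
Set all host bits to 1:
Broadcast: 101.37.15.255


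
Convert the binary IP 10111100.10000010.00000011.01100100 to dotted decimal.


10111100 = 188
10000010 = 130
00000011 = 3
01100100 = 100
IP: 188.130.3.100


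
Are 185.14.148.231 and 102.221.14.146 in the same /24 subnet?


Mask: 255.255.255.0
185.14.148.231 AND mask = 185.14.148.0
102.221.14.146 AND mask = 102.221.14.0
No, different subnets (185.14.148.0 vs 102.221.14.0)


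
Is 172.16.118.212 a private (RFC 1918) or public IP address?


RFC 1918 private ranges:
  10.0.0.0/8 (10.0.0.0 - 10.255.255.255)
  172.16.0.0/12 (172.16.0.0 - 172.31.255.255)
  192.168.0.0/16 (192.168.0.0 - 192.168.255.255)
Private (in 172.16.0.0/12)


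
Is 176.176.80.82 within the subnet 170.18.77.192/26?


Subnet network: 170.18.77.192
Test IP AND mask: 176.176.80.64
No, 176.176.80.82 is not in 170.18.77.192/26


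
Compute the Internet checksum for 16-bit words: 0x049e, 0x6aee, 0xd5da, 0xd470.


Sum all words (with carry folding):
+ 0x049e = 0x049e
+ 0x6aee = 0x6f8c
+ 0xd5da = 0x4567
+ 0xd470 = 0x19d8
One's complement: ~0x19d8
Checksum = 0xe627


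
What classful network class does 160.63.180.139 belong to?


First octet: 160
Binary: 10100000
10xxxxxx -> Class B (128-191)
Class B, default mask 255.255.0.0 (/16)


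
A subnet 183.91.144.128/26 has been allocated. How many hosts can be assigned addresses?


Host bits = 32 - 26 = 6
Total addresses = 2^6 = 64
Usable = total - 2 (network and broadcast)
Usable hosts: 62


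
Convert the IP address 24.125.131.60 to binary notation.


24 = 00011000
125 = 01111101
131 = 10000011
60 = 00111100
Binary: 00011000.01111101.10000011.00111100


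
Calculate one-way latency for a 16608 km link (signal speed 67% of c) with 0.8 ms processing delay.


Speed = 0.67 * 3e5 km/s = 201000 km/s
Propagation delay = 16608 / 201000 = 0.0826 s = 82.6269 ms
Processing delay = 0.8 ms
Total one-way latency = 83.4269 ms


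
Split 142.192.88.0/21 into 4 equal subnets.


New prefix = 21 + 2 = 23
Each subnet has 512 addresses
  142.192.88.0/23
  142.192.90.0/23
  142.192.92.0/23
  142.192.94.0/23
Subnets: 142.192.88.0/23, 142.192.90.0/23, 142.192.92.0/23, 142.192.94.0/23


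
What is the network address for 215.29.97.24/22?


IP:   11010111.00011101.01100001.00011000
Mask: 11111111.11111111.11111100.00000000
AND operation:
Net:  11010111.00011101.01100000.00000000
Network: 215.29.96.0/22


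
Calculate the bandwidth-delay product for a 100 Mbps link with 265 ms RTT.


BDP = bandwidth * RTT
= 100 Mbps * 265 ms
= 100 * 1e6 * 265 / 1000 bits
= 26500000 bits
= 3312500 bytes
= 3234.8633 KB
BDP = 26500000 bits (3312500 bytes)


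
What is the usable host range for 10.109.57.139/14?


Network: 10.108.0.0
Broadcast: 10.111.255.255
First usable = network + 1
Last usable = broadcast - 1
Range: 10.108.0.1 to 10.111.255.254


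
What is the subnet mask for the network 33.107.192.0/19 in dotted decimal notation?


/19 means 19 network bits, 13 host bits
Binary: 11111111111111111110000000000000
Mask: 255.255.224.0


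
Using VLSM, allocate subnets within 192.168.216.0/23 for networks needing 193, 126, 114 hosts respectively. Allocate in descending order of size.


193 hosts -> /24 (254 usable): 192.168.216.0/24
126 hosts -> /25 (126 usable): 192.168.217.0/25
114 hosts -> /25 (126 usable): 192.168.217.128/25
Allocation: 192.168.216.0/24 (193 hosts, 254 usable); 192.168.217.0/25 (126 hosts, 126 usable); 192.168.217.128/25 (114 hosts, 126 usable)


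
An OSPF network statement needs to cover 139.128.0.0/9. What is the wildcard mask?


Subnet mask: 255.128.0.0
Wildcard = 255.255.255.255 - subnet mask
255 - 255 = 0
255 - 128 = 127
255 - 0 = 255
255 - 0 = 255
Wildcard: 0.127.255.255


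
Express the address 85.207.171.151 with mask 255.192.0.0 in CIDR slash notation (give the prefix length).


Binary: 11111111.11000000.00000000.00000000
Count leading 1s
Prefix: /10


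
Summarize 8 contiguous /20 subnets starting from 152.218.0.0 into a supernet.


Original prefix: /20
Number of subnets: 8 = 2^3
New prefix = 20 - 3 = 17
Supernet: 152.218.0.0/17


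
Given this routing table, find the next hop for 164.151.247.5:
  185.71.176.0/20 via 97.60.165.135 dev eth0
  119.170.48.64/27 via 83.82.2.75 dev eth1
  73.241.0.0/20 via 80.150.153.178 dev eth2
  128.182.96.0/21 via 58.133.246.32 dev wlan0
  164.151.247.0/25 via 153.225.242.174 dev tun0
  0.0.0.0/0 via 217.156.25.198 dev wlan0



Longest prefix match for 164.151.247.5:
  /20 185.71.176.0: no
  /27 119.170.48.64: no
  /20 73.241.0.0: no
  /21 128.182.96.0: no
  /25 164.151.247.0: MATCH
  /0 0.0.0.0: MATCH
Selected: next-hop 153.225.242.174 via tun0 (matched /25)


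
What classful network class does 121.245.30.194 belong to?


First octet: 121
Binary: 01111001
0xxxxxxx -> Class A (1-126)
Class A, default mask 255.0.0.0 (/8)


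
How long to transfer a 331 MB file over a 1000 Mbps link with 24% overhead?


Effective throughput = 1000 * (1 - 24/100) = 760 Mbps
File size in Mb = 331 * 8 = 2648 Mb
Time = 2648 / 760
Time = 3.4842 seconds


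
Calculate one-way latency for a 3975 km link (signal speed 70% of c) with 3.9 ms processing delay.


Speed = 0.7 * 3e5 km/s = 210000 km/s
Propagation delay = 3975 / 210000 = 0.0189 s = 18.9286 ms
Processing delay = 3.9 ms
Total one-way latency = 22.8286 ms


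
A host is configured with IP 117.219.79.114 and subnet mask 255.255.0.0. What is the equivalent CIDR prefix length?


Binary: 11111111.11111111.00000000.00000000
Count leading 1s
Prefix: /16


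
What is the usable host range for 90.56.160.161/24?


Network: 90.56.160.0
Broadcast: 90.56.160.255
First usable = network + 1
Last usable = broadcast - 1
Range: 90.56.160.1 to 90.56.160.254


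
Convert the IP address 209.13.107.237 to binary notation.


209 = 11010001
13 = 00001101
107 = 01101011
237 = 11101101
Binary: 11010001.00001101.01101011.11101101


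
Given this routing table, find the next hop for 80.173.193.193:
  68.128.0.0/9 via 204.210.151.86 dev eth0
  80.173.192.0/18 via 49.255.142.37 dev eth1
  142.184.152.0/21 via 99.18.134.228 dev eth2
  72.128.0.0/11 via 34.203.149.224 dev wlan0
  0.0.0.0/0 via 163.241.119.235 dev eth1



Longest prefix match for 80.173.193.193:
  /9 68.128.0.0: no
  /18 80.173.192.0: MATCH
  /21 142.184.152.0: no
  /11 72.128.0.0: no
  /0 0.0.0.0: MATCH
Selected: next-hop 49.255.142.37 via eth1 (matched /18)


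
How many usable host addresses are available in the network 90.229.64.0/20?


Host bits = 32 - 20 = 12
Total addresses = 2^12 = 4096
Usable = total - 2 (network and broadcast)
Usable hosts: 4094


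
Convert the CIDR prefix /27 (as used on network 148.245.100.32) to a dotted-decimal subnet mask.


/27 means 27 network bits, 5 host bits
Binary: 11111111111111111111111111100000
Mask: 255.255.255.224


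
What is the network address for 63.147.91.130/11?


IP:   00111111.10010011.01011011.10000010
Mask: 11111111.11100000.00000000.00000000
AND operation:
Net:  00111111.10000000.00000000.00000000
Network: 63.128.0.0/11


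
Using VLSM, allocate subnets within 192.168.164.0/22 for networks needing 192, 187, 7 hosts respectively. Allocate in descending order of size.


192 hosts -> /24 (254 usable): 192.168.164.0/24
187 hosts -> /24 (254 usable): 192.168.165.0/24
7 hosts -> /28 (14 usable): 192.168.166.0/28
Allocation: 192.168.164.0/24 (192 hosts, 254 usable); 192.168.165.0/24 (187 hosts, 254 usable); 192.168.166.0/28 (7 hosts, 14 usable)


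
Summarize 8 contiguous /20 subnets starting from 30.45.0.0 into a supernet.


Original prefix: /20
Number of subnets: 8 = 2^3
New prefix = 20 - 3 = 17
Supernet: 30.45.0.0/17


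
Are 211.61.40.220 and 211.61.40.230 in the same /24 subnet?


Mask: 255.255.255.0
211.61.40.220 AND mask = 211.61.40.0
211.61.40.230 AND mask = 211.61.40.0
Yes, same subnet (211.61.40.0)


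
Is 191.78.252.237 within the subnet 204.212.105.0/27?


Subnet network: 204.212.105.0
Test IP AND mask: 191.78.252.224
No, 191.78.252.237 is not in 204.212.105.0/27


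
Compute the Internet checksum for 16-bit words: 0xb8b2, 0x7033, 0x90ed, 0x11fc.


Sum all words (with carry folding):
+ 0xb8b2 = 0xb8b2
+ 0x7033 = 0x28e6
+ 0x90ed = 0xb9d3
+ 0x11fc = 0xcbcf
One's complement: ~0xcbcf
Checksum = 0x3430


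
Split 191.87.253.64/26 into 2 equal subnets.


New prefix = 26 + 1 = 27
Each subnet has 32 addresses
  191.87.253.64/27
  191.87.253.96/27
Subnets: 191.87.253.64/27, 191.87.253.96/27


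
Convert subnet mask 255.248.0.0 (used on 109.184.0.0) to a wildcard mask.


Subnet mask: 255.248.0.0
Wildcard = 255.255.255.255 - subnet mask
255 - 255 = 0
255 - 248 = 7
255 - 0 = 255
255 - 0 = 255
Wildcard: 0.7.255.255


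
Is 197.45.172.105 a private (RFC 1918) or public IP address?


RFC 1918 private ranges:
  10.0.0.0/8 (10.0.0.0 - 10.255.255.255)
  172.16.0.0/12 (172.16.0.0 - 172.31.255.255)
  192.168.0.0/16 (192.168.0.0 - 192.168.255.255)
Public (not in any RFC 1918 range)


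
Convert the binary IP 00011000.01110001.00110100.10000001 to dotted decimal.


00011000 = 24
01110001 = 113
00110100 = 52
10000001 = 129
IP: 24.113.52.129


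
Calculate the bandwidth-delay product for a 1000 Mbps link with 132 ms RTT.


BDP = bandwidth * RTT
= 1000 Mbps * 132 ms
= 1000 * 1e6 * 132 / 1000 bits
= 132000000 bits
= 16500000 bytes
= 16113.2812 KB
BDP = 132000000 bits (16500000 bytes)


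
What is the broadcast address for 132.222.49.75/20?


Network: 132.222.48.0/20
Host bits = 12
Set all host bits to 1:
Broadcast: 132.222.63.255


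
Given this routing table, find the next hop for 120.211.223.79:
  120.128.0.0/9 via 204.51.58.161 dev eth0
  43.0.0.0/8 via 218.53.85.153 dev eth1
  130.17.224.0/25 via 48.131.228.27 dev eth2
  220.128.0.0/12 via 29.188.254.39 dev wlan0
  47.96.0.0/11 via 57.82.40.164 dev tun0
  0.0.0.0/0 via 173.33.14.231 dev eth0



Longest prefix match for 120.211.223.79:
  /9 120.128.0.0: MATCH
  /8 43.0.0.0: no
  /25 130.17.224.0: no
  /12 220.128.0.0: no
  /11 47.96.0.0: no
  /0 0.0.0.0: MATCH
Selected: next-hop 204.51.58.161 via eth0 (matched /9)


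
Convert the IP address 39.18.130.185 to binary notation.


39 = 00100111
18 = 00010010
130 = 10000010
185 = 10111001
Binary: 00100111.00010010.10000010.10111001


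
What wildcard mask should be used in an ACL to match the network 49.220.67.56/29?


Subnet mask: 255.255.255.248
Wildcard = 255.255.255.255 - subnet mask
255 - 255 = 0
255 - 255 = 0
255 - 255 = 0
255 - 248 = 7
Wildcard: 0.0.0.7


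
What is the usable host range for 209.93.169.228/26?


Network: 209.93.169.192
Broadcast: 209.93.169.255
First usable = network + 1
Last usable = broadcast - 1
Range: 209.93.169.193 to 209.93.169.254


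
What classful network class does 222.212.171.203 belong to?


First octet: 222
Binary: 11011110
110xxxxx -> Class C (192-223)
Class C, default mask 255.255.255.0 (/24)


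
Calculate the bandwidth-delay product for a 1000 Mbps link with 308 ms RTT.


BDP = bandwidth * RTT
= 1000 Mbps * 308 ms
= 1000 * 1e6 * 308 / 1000 bits
= 308000000 bits
= 38500000 bytes
= 37597.6562 KB
BDP = 308000000 bits (38500000 bytes)


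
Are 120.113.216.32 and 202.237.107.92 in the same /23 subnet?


Mask: 255.255.254.0
120.113.216.32 AND mask = 120.113.216.0
202.237.107.92 AND mask = 202.237.106.0
No, different subnets (120.113.216.0 vs 202.237.106.0)


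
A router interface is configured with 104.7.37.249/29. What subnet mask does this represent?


/29 means 29 network bits, 3 host bits
Binary: 11111111111111111111111111111000
Mask: 255.255.255.248


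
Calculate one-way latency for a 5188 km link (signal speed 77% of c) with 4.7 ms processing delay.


Speed = 0.77 * 3e5 km/s = 231000 km/s
Propagation delay = 5188 / 231000 = 0.0225 s = 22.4589 ms
Processing delay = 4.7 ms
Total one-way latency = 27.1589 ms


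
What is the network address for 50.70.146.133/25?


IP:   00110010.01000110.10010010.10000101
Mask: 11111111.11111111.11111111.10000000
AND operation:
Net:  00110010.01000110.10010010.10000000
Network: 50.70.146.128/25


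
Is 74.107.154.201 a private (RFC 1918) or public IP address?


RFC 1918 private ranges:
  10.0.0.0/8 (10.0.0.0 - 10.255.255.255)
  172.16.0.0/12 (172.16.0.0 - 172.31.255.255)
  192.168.0.0/16 (192.168.0.0 - 192.168.255.255)
Public (not in any RFC 1918 range)


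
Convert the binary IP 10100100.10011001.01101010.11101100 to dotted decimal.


10100100 = 164
10011001 = 153
01101010 = 106
11101100 = 236
IP: 164.153.106.236


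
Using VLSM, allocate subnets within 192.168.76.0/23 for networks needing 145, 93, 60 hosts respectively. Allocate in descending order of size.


145 hosts -> /24 (254 usable): 192.168.76.0/24
93 hosts -> /25 (126 usable): 192.168.77.0/25
60 hosts -> /26 (62 usable): 192.168.77.128/26
Allocation: 192.168.76.0/24 (145 hosts, 254 usable); 192.168.77.0/25 (93 hosts, 126 usable); 192.168.77.128/26 (60 hosts, 62 usable)


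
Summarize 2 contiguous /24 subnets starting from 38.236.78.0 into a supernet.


Original prefix: /24
Number of subnets: 2 = 2^1
New prefix = 24 - 1 = 23
Supernet: 38.236.78.0/23


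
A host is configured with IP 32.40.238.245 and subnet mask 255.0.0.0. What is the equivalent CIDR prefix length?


Binary: 11111111.00000000.00000000.00000000
Count leading 1s
Prefix: /8


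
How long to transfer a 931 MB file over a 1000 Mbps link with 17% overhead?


Effective throughput = 1000 * (1 - 17/100) = 830 Mbps
File size in Mb = 931 * 8 = 7448 Mb
Time = 7448 / 830
Time = 8.9735 seconds


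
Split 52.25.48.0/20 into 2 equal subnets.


New prefix = 20 + 1 = 21
Each subnet has 2048 addresses
  52.25.48.0/21
  52.25.56.0/21
Subnets: 52.25.48.0/21, 52.25.56.0/21


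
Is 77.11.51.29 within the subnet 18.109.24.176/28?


Subnet network: 18.109.24.176
Test IP AND mask: 77.11.51.16
No, 77.11.51.29 is not in 18.109.24.176/28


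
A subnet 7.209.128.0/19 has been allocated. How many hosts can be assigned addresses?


Host bits = 32 - 19 = 13
Total addresses = 2^13 = 8192
Usable = total - 2 (network and broadcast)
Usable hosts: 8190


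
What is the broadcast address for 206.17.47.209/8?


Network: 206.0.0.0/8
Host bits = 24
Set all host bits to 1:
Broadcast: 206.255.255.255


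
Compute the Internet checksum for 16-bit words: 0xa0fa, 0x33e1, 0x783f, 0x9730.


Sum all words (with carry folding):
+ 0xa0fa = 0xa0fa
+ 0x33e1 = 0xd4db
+ 0x783f = 0x4d1b
+ 0x9730 = 0xe44b
One's complement: ~0xe44b
Checksum = 0x1bb4


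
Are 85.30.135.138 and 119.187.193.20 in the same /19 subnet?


Mask: 255.255.224.0
85.30.135.138 AND mask = 85.30.128.0
119.187.193.20 AND mask = 119.187.192.0
No, different subnets (85.30.128.0 vs 119.187.192.0)


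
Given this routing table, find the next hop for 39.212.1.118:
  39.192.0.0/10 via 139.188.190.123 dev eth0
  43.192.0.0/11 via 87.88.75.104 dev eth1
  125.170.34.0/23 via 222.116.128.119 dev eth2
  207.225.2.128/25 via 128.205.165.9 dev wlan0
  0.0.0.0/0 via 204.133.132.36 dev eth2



Longest prefix match for 39.212.1.118:
  /10 39.192.0.0: MATCH
  /11 43.192.0.0: no
  /23 125.170.34.0: no
  /25 207.225.2.128: no
  /0 0.0.0.0: MATCH
Selected: next-hop 139.188.190.123 via eth0 (matched /10)


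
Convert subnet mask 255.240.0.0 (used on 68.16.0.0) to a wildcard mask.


Subnet mask: 255.240.0.0
Wildcard = 255.255.255.255 - subnet mask
255 - 255 = 0
255 - 240 = 15
255 - 0 = 255
255 - 0 = 255
Wildcard: 0.15.255.255


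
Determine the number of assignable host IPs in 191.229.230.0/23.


Host bits = 32 - 23 = 9
Total addresses = 2^9 = 512
Usable = total - 2 (network and broadcast)
Usable hosts: 510


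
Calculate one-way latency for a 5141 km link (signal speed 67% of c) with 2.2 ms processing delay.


Speed = 0.67 * 3e5 km/s = 201000 km/s
Propagation delay = 5141 / 201000 = 0.0256 s = 25.5771 ms
Processing delay = 2.2 ms
Total one-way latency = 27.7771 ms


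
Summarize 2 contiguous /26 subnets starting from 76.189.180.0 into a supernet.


Original prefix: /26
Number of subnets: 2 = 2^1
New prefix = 26 - 1 = 25
Supernet: 76.189.180.0/25


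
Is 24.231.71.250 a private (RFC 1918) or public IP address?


RFC 1918 private ranges:
  10.0.0.0/8 (10.0.0.0 - 10.255.255.255)
  172.16.0.0/12 (172.16.0.0 - 172.31.255.255)
  192.168.0.0/16 (192.168.0.0 - 192.168.255.255)
Public (not in any RFC 1918 range)


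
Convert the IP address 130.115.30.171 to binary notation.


130 = 10000010
115 = 01110011
30 = 00011110
171 = 10101011
Binary: 10000010.01110011.00011110.10101011


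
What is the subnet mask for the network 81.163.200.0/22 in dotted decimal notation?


/22 means 22 network bits, 10 host bits
Binary: 11111111111111111111110000000000
Mask: 255.255.252.0


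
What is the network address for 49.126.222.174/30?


IP:   00110001.01111110.11011110.10101110
Mask: 11111111.11111111.11111111.11111100
AND operation:
Net:  00110001.01111110.11011110.10101100
Network: 49.126.222.172/30


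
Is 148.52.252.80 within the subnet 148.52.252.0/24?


Subnet network: 148.52.252.0
Test IP AND mask: 148.52.252.0
Yes, 148.52.252.80 is in 148.52.252.0/24


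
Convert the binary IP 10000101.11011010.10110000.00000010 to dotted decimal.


10000101 = 133
11011010 = 218
10110000 = 176
00000010 = 2
IP: 133.218.176.2


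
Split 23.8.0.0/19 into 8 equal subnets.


New prefix = 19 + 3 = 22
Each subnet has 1024 addresses
  23.8.0.0/22
  23.8.4.0/22
  23.8.8.0/22
  23.8.12.0/22
  23.8.16.0/22
  23.8.20.0/22
  23.8.24.0/22
  23.8.28.0/22
Subnets: 23.8.0.0/22, 23.8.4.0/22, 23.8.8.0/22, 23.8.12.0/22, 23.8.16.0/22, 23.8.20.0/22, 23.8.24.0/22, 23.8.28.0/22


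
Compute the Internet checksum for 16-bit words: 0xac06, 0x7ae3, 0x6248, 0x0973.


Sum all words (with carry folding):
+ 0xac06 = 0xac06
+ 0x7ae3 = 0x26ea
+ 0x6248 = 0x8932
+ 0x0973 = 0x92a5
One's complement: ~0x92a5
Checksum = 0x6d5a


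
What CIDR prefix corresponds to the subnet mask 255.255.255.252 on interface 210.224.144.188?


Binary: 11111111.11111111.11111111.11111100
Count leading 1s
Prefix: /30


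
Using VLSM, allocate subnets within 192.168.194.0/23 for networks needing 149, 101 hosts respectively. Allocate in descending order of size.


149 hosts -> /24 (254 usable): 192.168.194.0/24
101 hosts -> /25 (126 usable): 192.168.195.0/25
Allocation: 192.168.194.0/24 (149 hosts, 254 usable); 192.168.195.0/25 (101 hosts, 126 usable)


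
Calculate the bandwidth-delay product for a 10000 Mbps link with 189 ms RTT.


BDP = bandwidth * RTT
= 10000 Mbps * 189 ms
= 10000 * 1e6 * 189 / 1000 bits
= 1890000000 bits
= 236250000 bytes
= 230712.8906 KB
BDP = 1890000000 bits (236250000 bytes)


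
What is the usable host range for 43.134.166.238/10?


Network: 43.128.0.0
Broadcast: 43.191.255.255
First usable = network + 1
Last usable = broadcast - 1
Range: 43.128.0.1 to 43.191.255.254


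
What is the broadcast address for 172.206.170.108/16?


Network: 172.206.0.0/16
Host bits = 16
Set all host bits to 1:
Broadcast: 172.206.255.255


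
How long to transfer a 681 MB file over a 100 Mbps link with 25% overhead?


Effective throughput = 100 * (1 - 25/100) = 75 Mbps
File size in Mb = 681 * 8 = 5448 Mb
Time = 5448 / 75
Time = 72.64 seconds


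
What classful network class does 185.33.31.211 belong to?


First octet: 185
Binary: 10111001
10xxxxxx -> Class B (128-191)
Class B, default mask 255.255.0.0 (/16)


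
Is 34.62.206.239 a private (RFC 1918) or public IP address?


RFC 1918 private ranges:
  10.0.0.0/8 (10.0.0.0 - 10.255.255.255)
  172.16.0.0/12 (172.16.0.0 - 172.31.255.255)
  192.168.0.0/16 (192.168.0.0 - 192.168.255.255)
Public (not in any RFC 1918 range)


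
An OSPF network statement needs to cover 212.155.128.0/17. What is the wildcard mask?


Subnet mask: 255.255.128.0
Wildcard = 255.255.255.255 - subnet mask
255 - 255 = 0
255 - 255 = 0
255 - 128 = 127
255 - 0 = 255
Wildcard: 0.0.127.255


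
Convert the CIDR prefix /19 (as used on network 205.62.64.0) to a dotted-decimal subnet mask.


/19 means 19 network bits, 13 host bits
Binary: 11111111111111111110000000000000
Mask: 255.255.224.0


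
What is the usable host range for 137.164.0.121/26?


Network: 137.164.0.64
Broadcast: 137.164.0.127
First usable = network + 1
Last usable = broadcast - 1
Range: 137.164.0.65 to 137.164.0.126


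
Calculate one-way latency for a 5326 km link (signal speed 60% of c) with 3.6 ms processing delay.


Speed = 0.6 * 3e5 km/s = 180000 km/s
Propagation delay = 5326 / 180000 = 0.0296 s = 29.5889 ms
Processing delay = 3.6 ms
Total one-way latency = 33.1889 ms


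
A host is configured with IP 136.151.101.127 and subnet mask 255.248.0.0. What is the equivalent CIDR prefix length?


Binary: 11111111.11111000.00000000.00000000
Count leading 1s
Prefix: /13


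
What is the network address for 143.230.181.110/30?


IP:   10001111.11100110.10110101.01101110
Mask: 11111111.11111111.11111111.11111100
AND operation:
Net:  10001111.11100110.10110101.01101100
Network: 143.230.181.108/30


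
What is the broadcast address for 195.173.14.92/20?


Network: 195.173.0.0/20
Host bits = 12
Set all host bits to 1:
Broadcast: 195.173.15.255


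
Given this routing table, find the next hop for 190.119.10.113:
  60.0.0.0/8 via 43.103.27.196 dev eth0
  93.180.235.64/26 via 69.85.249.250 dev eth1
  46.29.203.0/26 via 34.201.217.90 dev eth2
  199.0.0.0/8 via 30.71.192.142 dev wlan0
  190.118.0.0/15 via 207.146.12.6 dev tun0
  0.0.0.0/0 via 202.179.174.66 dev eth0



Longest prefix match for 190.119.10.113:
  /8 60.0.0.0: no
  /26 93.180.235.64: no
  /26 46.29.203.0: no
  /8 199.0.0.0: no
  /15 190.118.0.0: MATCH
  /0 0.0.0.0: MATCH
Selected: next-hop 207.146.12.6 via tun0 (matched /15)


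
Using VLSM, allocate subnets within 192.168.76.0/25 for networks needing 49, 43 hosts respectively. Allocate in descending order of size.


49 hosts -> /26 (62 usable): 192.168.76.0/26
43 hosts -> /26 (62 usable): 192.168.76.64/26
Allocation: 192.168.76.0/26 (49 hosts, 62 usable); 192.168.76.64/26 (43 hosts, 62 usable)


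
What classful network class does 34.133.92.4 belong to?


First octet: 34
Binary: 00100010
0xxxxxxx -> Class A (1-126)
Class A, default mask 255.0.0.0 (/8)


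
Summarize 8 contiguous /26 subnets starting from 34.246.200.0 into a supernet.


Original prefix: /26
Number of subnets: 8 = 2^3
New prefix = 26 - 3 = 23
Supernet: 34.246.200.0/23


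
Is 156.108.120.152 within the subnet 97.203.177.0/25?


Subnet network: 97.203.177.0
Test IP AND mask: 156.108.120.128
No, 156.108.120.152 is not in 97.203.177.0/25


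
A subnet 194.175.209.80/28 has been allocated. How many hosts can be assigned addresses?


Host bits = 32 - 28 = 4
Total addresses = 2^4 = 16
Usable = total - 2 (network and broadcast)
Usable hosts: 14


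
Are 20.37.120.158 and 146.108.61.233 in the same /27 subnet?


Mask: 255.255.255.224
20.37.120.158 AND mask = 20.37.120.128
146.108.61.233 AND mask = 146.108.61.224
No, different subnets (20.37.120.128 vs 146.108.61.224)


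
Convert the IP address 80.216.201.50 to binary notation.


80 = 01010000
216 = 11011000
201 = 11001001
50 = 00110010
Binary: 01010000.11011000.11001001.00110010


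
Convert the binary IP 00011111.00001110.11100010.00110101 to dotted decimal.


00011111 = 31
00001110 = 14
11100010 = 226
00110101 = 53
IP: 31.14.226.53


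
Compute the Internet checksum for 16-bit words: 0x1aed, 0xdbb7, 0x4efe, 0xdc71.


Sum all words (with carry folding):
+ 0x1aed = 0x1aed
+ 0xdbb7 = 0xf6a4
+ 0x4efe = 0x45a3
+ 0xdc71 = 0x2215
One's complement: ~0x2215
Checksum = 0xddea


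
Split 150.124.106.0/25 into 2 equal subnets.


New prefix = 25 + 1 = 26
Each subnet has 64 addresses
  150.124.106.0/26
  150.124.106.64/26
Subnets: 150.124.106.0/26, 150.124.106.64/26


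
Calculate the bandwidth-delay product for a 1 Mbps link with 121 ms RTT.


BDP = bandwidth * RTT
= 1 Mbps * 121 ms
= 1 * 1e6 * 121 / 1000 bits
= 121000 bits
= 15125 bytes
= 14.7705 KB
BDP = 121000 bits (15125 bytes)


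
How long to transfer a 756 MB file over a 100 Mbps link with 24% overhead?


Effective throughput = 100 * (1 - 24/100) = 76 Mbps
File size in Mb = 756 * 8 = 6048 Mb
Time = 6048 / 76
Time = 79.5789 seconds


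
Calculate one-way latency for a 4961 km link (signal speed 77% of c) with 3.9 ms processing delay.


Speed = 0.77 * 3e5 km/s = 231000 km/s
Propagation delay = 4961 / 231000 = 0.0215 s = 21.4762 ms
Processing delay = 3.9 ms
Total one-way latency = 25.3762 ms


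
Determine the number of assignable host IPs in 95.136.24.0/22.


Host bits = 32 - 22 = 10
Total addresses = 2^10 = 1024
Usable = total - 2 (network and broadcast)
Usable hosts: 1022


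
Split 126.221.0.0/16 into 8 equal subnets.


New prefix = 16 + 3 = 19
Each subnet has 8192 addresses
  126.221.0.0/19
  126.221.32.0/19
  126.221.64.0/19
  126.221.96.0/19
  126.221.128.0/19
  126.221.160.0/19
  126.221.192.0/19
  126.221.224.0/19
Subnets: 126.221.0.0/19, 126.221.32.0/19, 126.221.64.0/19, 126.221.96.0/19, 126.221.128.0/19, 126.221.160.0/19, 126.221.192.0/19, 126.221.224.0/19


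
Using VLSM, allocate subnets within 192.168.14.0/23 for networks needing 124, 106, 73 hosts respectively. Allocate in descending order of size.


124 hosts -> /25 (126 usable): 192.168.14.0/25
106 hosts -> /25 (126 usable): 192.168.14.128/25
73 hosts -> /25 (126 usable): 192.168.15.0/25
Allocation: 192.168.14.0/25 (124 hosts, 126 usable); 192.168.14.128/25 (106 hosts, 126 usable); 192.168.15.0/25 (73 hosts, 126 usable)


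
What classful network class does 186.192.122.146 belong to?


First octet: 186
Binary: 10111010
10xxxxxx -> Class B (128-191)
Class B, default mask 255.255.0.0 (/16)


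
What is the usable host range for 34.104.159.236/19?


Network: 34.104.128.0
Broadcast: 34.104.159.255
First usable = network + 1
Last usable = broadcast - 1
Range: 34.104.128.1 to 34.104.159.254


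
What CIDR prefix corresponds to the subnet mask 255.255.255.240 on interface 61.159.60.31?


Binary: 11111111.11111111.11111111.11110000
Count leading 1s
Prefix: /28


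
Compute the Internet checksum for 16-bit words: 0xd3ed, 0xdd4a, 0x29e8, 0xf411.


Sum all words (with carry folding):
+ 0xd3ed = 0xd3ed
+ 0xdd4a = 0xb138
+ 0x29e8 = 0xdb20
+ 0xf411 = 0xcf32
One's complement: ~0xcf32
Checksum = 0x30cd


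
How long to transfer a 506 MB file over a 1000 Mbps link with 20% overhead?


Effective throughput = 1000 * (1 - 20/100) = 800 Mbps
File size in Mb = 506 * 8 = 4048 Mb
Time = 4048 / 800
Time = 5.06 seconds


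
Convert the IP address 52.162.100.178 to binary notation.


52 = 00110100
162 = 10100010
100 = 01100100
178 = 10110010
Binary: 00110100.10100010.01100100.10110010


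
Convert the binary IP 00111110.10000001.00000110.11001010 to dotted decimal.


00111110 = 62
10000001 = 129
00000110 = 6
11001010 = 202
IP: 62.129.6.202


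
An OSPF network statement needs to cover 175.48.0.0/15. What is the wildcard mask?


Subnet mask: 255.254.0.0
Wildcard = 255.255.255.255 - subnet mask
255 - 255 = 0
255 - 254 = 1
255 - 0 = 255
255 - 0 = 255
Wildcard: 0.1.255.255


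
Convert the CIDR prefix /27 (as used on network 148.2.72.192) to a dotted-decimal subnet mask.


/27 means 27 network bits, 5 host bits
Binary: 11111111111111111111111111100000
Mask: 255.255.255.224


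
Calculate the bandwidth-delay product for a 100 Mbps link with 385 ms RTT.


BDP = bandwidth * RTT
= 100 Mbps * 385 ms
= 100 * 1e6 * 385 / 1000 bits
= 38500000 bits
= 4812500 bytes
= 4699.707 KB
BDP = 38500000 bits (4812500 bytes)


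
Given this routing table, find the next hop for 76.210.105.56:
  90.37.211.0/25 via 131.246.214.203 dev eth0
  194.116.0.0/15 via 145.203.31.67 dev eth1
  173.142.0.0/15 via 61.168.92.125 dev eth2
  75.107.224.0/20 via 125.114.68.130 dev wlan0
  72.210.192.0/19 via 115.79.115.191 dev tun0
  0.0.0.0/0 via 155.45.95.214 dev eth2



Longest prefix match for 76.210.105.56:
  /25 90.37.211.0: no
  /15 194.116.0.0: no
  /15 173.142.0.0: no
  /20 75.107.224.0: no
  /19 72.210.192.0: no
  /0 0.0.0.0: MATCH
Selected: next-hop 155.45.95.214 via eth2 (matched /0)


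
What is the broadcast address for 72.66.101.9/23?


Network: 72.66.100.0/23
Host bits = 9
Set all host bits to 1:
Broadcast: 72.66.101.255


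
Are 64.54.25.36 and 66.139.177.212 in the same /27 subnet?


Mask: 255.255.255.224
64.54.25.36 AND mask = 64.54.25.32
66.139.177.212 AND mask = 66.139.177.192
No, different subnets (64.54.25.32 vs 66.139.177.192)


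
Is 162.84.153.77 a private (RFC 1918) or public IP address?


RFC 1918 private ranges:
  10.0.0.0/8 (10.0.0.0 - 10.255.255.255)
  172.16.0.0/12 (172.16.0.0 - 172.31.255.255)
  192.168.0.0/16 (192.168.0.0 - 192.168.255.255)
Public (not in any RFC 1918 range)


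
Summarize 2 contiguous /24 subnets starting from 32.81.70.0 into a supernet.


Original prefix: /24
Number of subnets: 2 = 2^1
New prefix = 24 - 1 = 23
Supernet: 32.81.70.0/23


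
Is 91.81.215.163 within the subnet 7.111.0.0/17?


Subnet network: 7.111.0.0
Test IP AND mask: 91.81.128.0
No, 91.81.215.163 is not in 7.111.0.0/17


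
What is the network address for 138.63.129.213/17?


IP:   10001010.00111111.10000001.11010101
Mask: 11111111.11111111.10000000.00000000
AND operation:
Net:  10001010.00111111.10000000.00000000
Network: 138.63.128.0/17


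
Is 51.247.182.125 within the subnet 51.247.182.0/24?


Subnet network: 51.247.182.0
Test IP AND mask: 51.247.182.0
Yes, 51.247.182.125 is in 51.247.182.0/24


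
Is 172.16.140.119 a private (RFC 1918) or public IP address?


RFC 1918 private ranges:
  10.0.0.0/8 (10.0.0.0 - 10.255.255.255)
  172.16.0.0/12 (172.16.0.0 - 172.31.255.255)
  192.168.0.0/16 (192.168.0.0 - 192.168.255.255)
Private (in 172.16.0.0/12)


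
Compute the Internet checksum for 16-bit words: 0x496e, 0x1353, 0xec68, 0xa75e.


Sum all words (with carry folding):
+ 0x496e = 0x496e
+ 0x1353 = 0x5cc1
+ 0xec68 = 0x492a
+ 0xa75e = 0xf088
One's complement: ~0xf088
Checksum = 0x0f77


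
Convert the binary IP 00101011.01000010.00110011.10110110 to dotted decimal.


00101011 = 43
01000010 = 66
00110011 = 51
10110110 = 182
IP: 43.66.51.182


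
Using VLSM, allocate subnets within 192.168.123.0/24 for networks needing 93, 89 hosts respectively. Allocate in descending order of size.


93 hosts -> /25 (126 usable): 192.168.123.0/25
89 hosts -> /25 (126 usable): 192.168.123.128/25
Allocation: 192.168.123.0/25 (93 hosts, 126 usable); 192.168.123.128/25 (89 hosts, 126 usable)


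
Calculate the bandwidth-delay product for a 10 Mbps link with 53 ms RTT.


BDP = bandwidth * RTT
= 10 Mbps * 53 ms
= 10 * 1e6 * 53 / 1000 bits
= 530000 bits
= 66250 bytes
= 64.6973 KB
BDP = 530000 bits (66250 bytes)
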